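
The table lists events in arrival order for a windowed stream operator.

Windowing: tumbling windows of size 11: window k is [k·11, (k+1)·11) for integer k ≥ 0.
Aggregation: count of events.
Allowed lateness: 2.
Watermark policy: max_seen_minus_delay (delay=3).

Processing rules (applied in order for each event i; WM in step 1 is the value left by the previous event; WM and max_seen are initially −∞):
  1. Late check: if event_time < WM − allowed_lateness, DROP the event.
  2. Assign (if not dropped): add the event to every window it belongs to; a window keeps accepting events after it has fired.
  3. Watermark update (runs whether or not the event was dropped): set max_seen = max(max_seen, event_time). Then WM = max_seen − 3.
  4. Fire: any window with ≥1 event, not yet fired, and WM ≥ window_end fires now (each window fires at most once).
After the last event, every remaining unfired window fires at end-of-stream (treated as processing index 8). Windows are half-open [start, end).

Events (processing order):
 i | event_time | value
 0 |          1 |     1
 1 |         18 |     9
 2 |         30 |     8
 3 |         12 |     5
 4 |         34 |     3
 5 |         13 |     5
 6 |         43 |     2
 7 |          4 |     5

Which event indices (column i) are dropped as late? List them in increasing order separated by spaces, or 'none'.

i=0 t=1 v=1: → [0,11); WM=-2
i=1 t=18 v=9: → [11,22); WM=15; [0,11) fires=1
i=2 t=30 v=8: → [22,33); WM=27; [11,22) fires=1
i=3 t=12 v=5: DROP (t<27-2); WM=27
i=4 t=34 v=3: → [33,44); WM=31
i=5 t=13 v=5: DROP (t<31-2); WM=31
i=6 t=43 v=2: → [33,44); WM=40; [22,33) fires=1
i=7 t=4 v=5: DROP (t<40-2); WM=40

3 5 7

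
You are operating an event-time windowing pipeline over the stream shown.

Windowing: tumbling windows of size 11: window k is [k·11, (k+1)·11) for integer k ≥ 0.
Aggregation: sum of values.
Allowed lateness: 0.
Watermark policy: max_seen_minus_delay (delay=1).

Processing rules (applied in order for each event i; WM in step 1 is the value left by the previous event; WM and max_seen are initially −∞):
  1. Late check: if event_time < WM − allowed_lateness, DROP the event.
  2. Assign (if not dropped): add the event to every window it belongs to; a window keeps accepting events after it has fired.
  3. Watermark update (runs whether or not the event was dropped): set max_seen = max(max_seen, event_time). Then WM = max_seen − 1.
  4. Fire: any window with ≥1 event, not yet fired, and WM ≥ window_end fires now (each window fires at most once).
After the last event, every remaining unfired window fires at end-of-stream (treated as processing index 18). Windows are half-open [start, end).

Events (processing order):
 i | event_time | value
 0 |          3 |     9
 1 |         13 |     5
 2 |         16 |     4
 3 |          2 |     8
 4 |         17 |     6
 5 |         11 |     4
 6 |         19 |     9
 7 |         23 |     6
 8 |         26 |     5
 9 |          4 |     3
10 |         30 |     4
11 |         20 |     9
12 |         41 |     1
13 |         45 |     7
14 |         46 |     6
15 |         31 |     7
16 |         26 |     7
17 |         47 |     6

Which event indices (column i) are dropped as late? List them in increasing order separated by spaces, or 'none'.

i=0 t=3 v=9: → [0,11); WM=2
i=1 t=13 v=5: → [11,22); WM=12; [0,11) fires=9
i=2 t=16 v=4: → [11,22); WM=15
i=3 t=2 v=8: DROP (t<15-0); WM=15
i=4 t=17 v=6: → [11,22); WM=16
i=5 t=11 v=4: DROP (t<16-0); WM=16
i=6 t=19 v=9: → [11,22); WM=18
i=7 t=23 v=6: → [22,33); WM=22; [11,22) fires=24
i=8 t=26 v=5: → [22,33); WM=25
i=9 t=4 v=3: DROP (t<25-0); WM=25
i=10 t=30 v=4: → [22,33); WM=29
i=11 t=20 v=9: DROP (t<29-0); WM=29
i=12 t=41 v=1: → [33,44); WM=40; [22,33) fires=15
i=13 t=45 v=7: → [44,55); WM=44; [33,44) fires=1
i=14 t=46 v=6: → [44,55); WM=45
i=15 t=31 v=7: DROP (t<45-0); WM=45
i=16 t=26 v=7: DROP (t<45-0); WM=45
i=17 t=47 v=6: → [44,55); WM=46

3 5 9 11 15 16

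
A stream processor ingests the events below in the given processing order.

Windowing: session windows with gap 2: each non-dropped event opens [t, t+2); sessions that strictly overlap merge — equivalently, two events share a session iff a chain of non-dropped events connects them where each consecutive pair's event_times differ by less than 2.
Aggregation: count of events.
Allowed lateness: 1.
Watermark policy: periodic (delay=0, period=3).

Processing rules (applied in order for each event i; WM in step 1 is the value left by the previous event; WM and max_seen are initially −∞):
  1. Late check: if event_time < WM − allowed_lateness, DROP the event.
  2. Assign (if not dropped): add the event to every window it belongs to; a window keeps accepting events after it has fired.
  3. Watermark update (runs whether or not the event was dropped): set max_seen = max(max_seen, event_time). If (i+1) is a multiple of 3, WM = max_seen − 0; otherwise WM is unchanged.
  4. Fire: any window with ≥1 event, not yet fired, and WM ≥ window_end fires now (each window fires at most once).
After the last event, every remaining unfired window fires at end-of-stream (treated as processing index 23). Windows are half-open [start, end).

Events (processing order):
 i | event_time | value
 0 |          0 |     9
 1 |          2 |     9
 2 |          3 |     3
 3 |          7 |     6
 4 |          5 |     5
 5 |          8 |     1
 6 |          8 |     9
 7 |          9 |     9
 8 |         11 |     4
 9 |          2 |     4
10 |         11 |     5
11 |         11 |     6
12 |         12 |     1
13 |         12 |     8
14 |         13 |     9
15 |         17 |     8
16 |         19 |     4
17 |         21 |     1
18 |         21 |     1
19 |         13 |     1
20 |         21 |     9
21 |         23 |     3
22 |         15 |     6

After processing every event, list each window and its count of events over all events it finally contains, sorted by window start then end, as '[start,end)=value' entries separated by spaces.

[0,2)=1 [2,5)=2 [5,7)=1 [7,11)=4 [11,15)=6 [17,19)=1 [19,21)=1 [21,23)=3 [23,25)=1

i=0 t=0 v=9: → [0,2); WM=−∞
i=1 t=2 v=9: → [2,4); WM=−∞
i=2 t=3 v=3: → [2,5); WM=3
i=3 t=7 v=6: → [7,9); WM=3
i=4 t=5 v=5: → [5,7); WM=3
i=5 t=8 v=1: → [7,10); WM=8
i=6 t=8 v=9: → [7,10); WM=8
i=7 t=9 v=9: → [7,11); WM=8
i=8 t=11 v=4: → [11,13); WM=11
i=9 t=2 v=4: DROP (t<11-1); WM=11
i=10 t=11 v=5: → [11,13); WM=11
i=11 t=11 v=6: → [11,13); WM=11
i=12 t=12 v=1: → [11,14); WM=11
i=13 t=12 v=8: → [11,14); WM=11
i=14 t=13 v=9: → [11,15); WM=13
i=15 t=17 v=8: → [17,19); WM=13
i=16 t=19 v=4: → [19,21); WM=13
i=17 t=21 v=1: → [21,23); WM=21
i=18 t=21 v=1: → [21,23); WM=21
i=19 t=13 v=1: DROP (t<21-1); WM=21
i=20 t=21 v=9: → [21,23); WM=21
i=21 t=23 v=3: → [23,25); WM=21
i=22 t=15 v=6: DROP (t<21-1); WM=21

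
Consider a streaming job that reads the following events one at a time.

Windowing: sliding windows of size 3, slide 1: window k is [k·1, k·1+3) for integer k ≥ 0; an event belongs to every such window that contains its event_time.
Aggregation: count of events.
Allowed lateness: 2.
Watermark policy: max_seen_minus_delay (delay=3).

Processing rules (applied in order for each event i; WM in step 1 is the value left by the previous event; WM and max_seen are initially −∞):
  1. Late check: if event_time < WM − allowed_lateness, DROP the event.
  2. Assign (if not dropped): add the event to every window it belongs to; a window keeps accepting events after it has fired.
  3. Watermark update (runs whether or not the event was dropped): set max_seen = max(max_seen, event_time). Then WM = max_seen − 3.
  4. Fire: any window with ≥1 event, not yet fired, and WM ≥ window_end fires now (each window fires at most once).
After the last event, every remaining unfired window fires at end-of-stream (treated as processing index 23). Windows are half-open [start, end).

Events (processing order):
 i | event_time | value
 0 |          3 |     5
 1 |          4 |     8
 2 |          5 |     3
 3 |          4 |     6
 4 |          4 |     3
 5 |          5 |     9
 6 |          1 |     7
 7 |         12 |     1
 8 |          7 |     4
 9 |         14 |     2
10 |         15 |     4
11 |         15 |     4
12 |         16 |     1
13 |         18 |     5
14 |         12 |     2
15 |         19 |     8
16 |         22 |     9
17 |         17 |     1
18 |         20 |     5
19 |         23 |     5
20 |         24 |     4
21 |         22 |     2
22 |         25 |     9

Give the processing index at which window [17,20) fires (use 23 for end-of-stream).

i=0 t=3 v=5: → [3,6),[2,5),[1,4); WM=0
i=1 t=4 v=8: → [4,7),[3,6),[2,5); WM=1
i=2 t=5 v=3: → [5,8),[4,7),[3,6); WM=2
i=3 t=4 v=6: → [4,7),[3,6),[2,5); WM=2
i=4 t=4 v=3: → [4,7),[3,6),[2,5); WM=2
i=5 t=5 v=9: → [5,8),[4,7),[3,6); WM=2
i=6 t=1 v=7: → [1,4),[0,3); WM=2
i=7 t=12 v=1: → [12,15),[11,14),[10,13); WM=9; [0,3) fires=1 [1,4) fires=2 [2,5) fires=4 [3,6) fires=6 [4,7) fires=5 [5,8) fires=2
i=8 t=7 v=4: → [7,10),[6,9),[5,8); WM=9; [6,9) fires=1
i=9 t=14 v=2: → [14,17),[13,16),[12,15); WM=11; [7,10) fires=1
i=10 t=15 v=4: → [15,18),[14,17),[13,16); WM=12
i=11 t=15 v=4: → [15,18),[14,17),[13,16); WM=12
i=12 t=16 v=1: → [16,19),[15,18),[14,17); WM=13; [10,13) fires=1
i=13 t=18 v=5: → [18,21),[17,20),[16,19); WM=15; [11,14) fires=1 [12,15) fires=2
i=14 t=12 v=2: DROP (t<15-2); WM=15
i=15 t=19 v=8: → [19,22),[18,21),[17,20); WM=16; [13,16) fires=3
i=16 t=22 v=9: → [22,25),[21,24),[20,23); WM=19; [14,17) fires=4 [15,18) fires=3 [16,19) fires=2
i=17 t=17 v=1: → [17,20),[16,19),[15,18); WM=19
i=18 t=20 v=5: → [20,23),[19,22),[18,21); WM=19
i=19 t=23 v=5: → [23,26),[22,25),[21,24); WM=20; [17,20) fires=3
i=20 t=24 v=4: → [24,27),[23,26),[22,25); WM=21; [18,21) fires=3
i=21 t=22 v=2: → [22,25),[21,24),[20,23); WM=21
i=22 t=25 v=9: → [25,28),[24,27),[23,26); WM=22; [19,22) fires=2

19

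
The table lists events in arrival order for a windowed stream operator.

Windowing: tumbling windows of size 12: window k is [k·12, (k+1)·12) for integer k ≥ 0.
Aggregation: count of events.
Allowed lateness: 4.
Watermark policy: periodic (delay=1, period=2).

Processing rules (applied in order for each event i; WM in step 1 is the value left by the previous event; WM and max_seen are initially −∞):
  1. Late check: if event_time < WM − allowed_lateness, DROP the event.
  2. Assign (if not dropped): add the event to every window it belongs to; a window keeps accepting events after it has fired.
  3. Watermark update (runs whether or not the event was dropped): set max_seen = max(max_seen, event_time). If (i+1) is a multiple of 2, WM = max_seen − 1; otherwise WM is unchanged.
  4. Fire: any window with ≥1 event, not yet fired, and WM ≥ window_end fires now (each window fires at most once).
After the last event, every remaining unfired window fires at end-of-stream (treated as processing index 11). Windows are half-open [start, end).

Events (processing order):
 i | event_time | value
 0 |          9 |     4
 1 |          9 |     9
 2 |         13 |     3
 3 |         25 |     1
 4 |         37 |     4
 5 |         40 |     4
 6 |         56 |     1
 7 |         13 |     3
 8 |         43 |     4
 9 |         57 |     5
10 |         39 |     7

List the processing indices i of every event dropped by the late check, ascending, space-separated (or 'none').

i=0 t=9 v=4: → [0,12); WM=−∞
i=1 t=9 v=9: → [0,12); WM=8
i=2 t=13 v=3: → [12,24); WM=8
i=3 t=25 v=1: → [24,36); WM=24; [0,12) fires=2 [12,24) fires=1
i=4 t=37 v=4: → [36,48); WM=24
i=5 t=40 v=4: → [36,48); WM=39; [24,36) fires=1
i=6 t=56 v=1: → [48,60); WM=39
i=7 t=13 v=3: DROP (t<39-4); WM=55; [36,48) fires=2
i=8 t=43 v=4: DROP (t<55-4); WM=55
i=9 t=57 v=5: → [48,60); WM=56
i=10 t=39 v=7: DROP (t<56-4); WM=56

7 8 10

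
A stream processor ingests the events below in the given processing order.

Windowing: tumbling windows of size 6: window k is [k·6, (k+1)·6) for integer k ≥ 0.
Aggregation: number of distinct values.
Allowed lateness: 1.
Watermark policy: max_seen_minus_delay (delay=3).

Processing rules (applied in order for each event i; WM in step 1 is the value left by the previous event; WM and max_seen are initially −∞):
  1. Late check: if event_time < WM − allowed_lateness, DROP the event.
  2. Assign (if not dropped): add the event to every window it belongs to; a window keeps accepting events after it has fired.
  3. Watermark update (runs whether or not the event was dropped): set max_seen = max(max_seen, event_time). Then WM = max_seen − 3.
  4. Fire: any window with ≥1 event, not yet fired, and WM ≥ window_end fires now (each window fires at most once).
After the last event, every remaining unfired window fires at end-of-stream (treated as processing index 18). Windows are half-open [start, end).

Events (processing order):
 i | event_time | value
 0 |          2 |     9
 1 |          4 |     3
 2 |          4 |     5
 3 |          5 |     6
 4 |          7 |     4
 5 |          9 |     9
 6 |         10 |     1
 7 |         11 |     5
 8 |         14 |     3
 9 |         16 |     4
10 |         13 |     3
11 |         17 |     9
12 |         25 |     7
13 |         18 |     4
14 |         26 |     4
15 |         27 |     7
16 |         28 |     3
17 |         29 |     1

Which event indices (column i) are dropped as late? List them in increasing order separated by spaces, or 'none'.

i=0 t=2 v=9: → [0,6); WM=-1
i=1 t=4 v=3: → [0,6); WM=1
i=2 t=4 v=5: → [0,6); WM=1
i=3 t=5 v=6: → [0,6); WM=2
i=4 t=7 v=4: → [6,12); WM=4
i=5 t=9 v=9: → [6,12); WM=6; [0,6) fires=4
i=6 t=10 v=1: → [6,12); WM=7
i=7 t=11 v=5: → [6,12); WM=8
i=8 t=14 v=3: → [12,18); WM=11
i=9 t=16 v=4: → [12,18); WM=13; [6,12) fires=4
i=10 t=13 v=3: → [12,18); WM=13
i=11 t=17 v=9: → [12,18); WM=14
i=12 t=25 v=7: → [24,30); WM=22; [12,18) fires=3
i=13 t=18 v=4: DROP (t<22-1); WM=22
i=14 t=26 v=4: → [24,30); WM=23
i=15 t=27 v=7: → [24,30); WM=24
i=16 t=28 v=3: → [24,30); WM=25
i=17 t=29 v=1: → [24,30); WM=26

13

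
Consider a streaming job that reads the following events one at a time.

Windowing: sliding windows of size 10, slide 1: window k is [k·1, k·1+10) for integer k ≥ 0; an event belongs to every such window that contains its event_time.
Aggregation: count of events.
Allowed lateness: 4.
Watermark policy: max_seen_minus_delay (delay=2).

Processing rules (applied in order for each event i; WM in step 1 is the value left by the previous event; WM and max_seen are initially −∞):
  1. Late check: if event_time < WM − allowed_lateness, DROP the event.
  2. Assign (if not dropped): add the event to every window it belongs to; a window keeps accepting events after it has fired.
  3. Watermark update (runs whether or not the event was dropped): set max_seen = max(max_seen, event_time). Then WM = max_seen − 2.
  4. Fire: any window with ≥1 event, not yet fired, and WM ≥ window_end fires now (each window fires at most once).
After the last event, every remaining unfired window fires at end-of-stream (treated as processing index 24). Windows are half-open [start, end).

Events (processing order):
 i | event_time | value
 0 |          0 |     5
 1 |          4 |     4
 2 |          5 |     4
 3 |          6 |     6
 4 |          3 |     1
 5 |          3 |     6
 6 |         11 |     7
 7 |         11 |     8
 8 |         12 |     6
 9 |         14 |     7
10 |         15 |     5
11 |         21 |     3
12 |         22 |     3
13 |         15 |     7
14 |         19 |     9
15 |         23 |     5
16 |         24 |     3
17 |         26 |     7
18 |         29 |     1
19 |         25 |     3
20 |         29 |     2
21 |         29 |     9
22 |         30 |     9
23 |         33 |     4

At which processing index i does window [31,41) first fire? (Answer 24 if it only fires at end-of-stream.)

i=0 t=0 v=5: → [0,10); WM=-2
i=1 t=4 v=4: → [4,14),[3,13),[2,12),[1,11),[0,10); WM=2
i=2 t=5 v=4: → [5,15),[4,14),[3,13),[2,12),[1,11),[0,10); WM=3
i=3 t=6 v=6: → [6,16),[5,15),[4,14),[3,13),[2,12),[1,11),[0,10); WM=4
i=4 t=3 v=1: → [3,13),[2,12),[1,11),[0,10); WM=4
i=5 t=3 v=6: → [3,13),[2,12),[1,11),[0,10); WM=4
i=6 t=11 v=7: → [11,21),[10,20),[9,19),[8,18),[7,17),[6,16),[5,15),[4,14),[3,13),[2,12); WM=9
i=7 t=11 v=8: → [11,21),[10,20),[9,19),[8,18),[7,17),[6,16),[5,15),[4,14),[3,13),[2,12); WM=9
i=8 t=12 v=6: → [12,22),[11,21),[10,20),[9,19),[8,18),[7,17),[6,16),[5,15),[4,14),[3,13); WM=10; [0,10) fires=6
i=9 t=14 v=7: → [14,24),[13,23),[12,22),[11,21),[10,20),[9,19),[8,18),[7,17),[6,16),[5,15); WM=12; [1,11) fires=5 [2,12) fires=7
i=10 t=15 v=5: → [15,25),[14,24),[13,23),[12,22),[11,21),[10,20),[9,19),[8,18),[7,17),[6,16); WM=13; [3,13) fires=8
i=11 t=21 v=3: → [21,31),[20,30),[19,29),[18,28),[17,27),[16,26),[15,25),[14,24),[13,23),[12,22); WM=19; [4,14) fires=6 [5,15) fires=6 [6,16) fires=6 [7,17) fires=5 [8,18) fires=5 [9,19) fires=5
i=12 t=22 v=3: → [22,32),[21,31),[20,30),[19,29),[18,28),[17,27),[16,26),[15,25),[14,24),[13,23); WM=20; [10,20) fires=5
i=13 t=15 v=7: DROP (t<20-4); WM=20
i=14 t=19 v=9: → [19,29),[18,28),[17,27),[16,26),[15,25),[14,24),[13,23),[12,22),[11,21),[10,20); WM=20
i=15 t=23 v=5: → [23,33),[22,32),[21,31),[20,30),[19,29),[18,28),[17,27),[16,26),[15,25),[14,24); WM=21; [11,21) fires=6
i=16 t=24 v=3: → [24,34),[23,33),[22,32),[21,31),[20,30),[19,29),[18,28),[17,27),[16,26),[15,25); WM=22; [12,22) fires=5
i=17 t=26 v=7: → [26,36),[25,35),[24,34),[23,33),[22,32),[21,31),[20,30),[19,29),[18,28),[17,27); WM=24; [13,23) fires=5 [14,24) fires=6
i=18 t=29 v=1: → [29,39),[28,38),[27,37),[26,36),[25,35),[24,34),[23,33),[22,32),[21,31),[20,30); WM=27; [15,25) fires=6 [16,26) fires=5 [17,27) fires=6
i=19 t=25 v=3: → [25,35),[24,34),[23,33),[22,32),[21,31),[20,30),[19,29),[18,28),[17,27),[16,26); WM=27
i=20 t=29 v=2: → [29,39),[28,38),[27,37),[26,36),[25,35),[24,34),[23,33),[22,32),[21,31),[20,30); WM=27
i=21 t=29 v=9: → [29,39),[28,38),[27,37),[26,36),[25,35),[24,34),[23,33),[22,32),[21,31),[20,30); WM=27
i=22 t=30 v=9: → [30,40),[29,39),[28,38),[27,37),[26,36),[25,35),[24,34),[23,33),[22,32),[21,31); WM=28; [18,28) fires=7
i=23 t=33 v=4: → [33,43),[32,42),[31,41),[30,40),[29,39),[28,38),[27,37),[26,36),[25,35),[24,34); WM=31; [19,29) fires=7 [20,30) fires=9 [21,31) fires=10

24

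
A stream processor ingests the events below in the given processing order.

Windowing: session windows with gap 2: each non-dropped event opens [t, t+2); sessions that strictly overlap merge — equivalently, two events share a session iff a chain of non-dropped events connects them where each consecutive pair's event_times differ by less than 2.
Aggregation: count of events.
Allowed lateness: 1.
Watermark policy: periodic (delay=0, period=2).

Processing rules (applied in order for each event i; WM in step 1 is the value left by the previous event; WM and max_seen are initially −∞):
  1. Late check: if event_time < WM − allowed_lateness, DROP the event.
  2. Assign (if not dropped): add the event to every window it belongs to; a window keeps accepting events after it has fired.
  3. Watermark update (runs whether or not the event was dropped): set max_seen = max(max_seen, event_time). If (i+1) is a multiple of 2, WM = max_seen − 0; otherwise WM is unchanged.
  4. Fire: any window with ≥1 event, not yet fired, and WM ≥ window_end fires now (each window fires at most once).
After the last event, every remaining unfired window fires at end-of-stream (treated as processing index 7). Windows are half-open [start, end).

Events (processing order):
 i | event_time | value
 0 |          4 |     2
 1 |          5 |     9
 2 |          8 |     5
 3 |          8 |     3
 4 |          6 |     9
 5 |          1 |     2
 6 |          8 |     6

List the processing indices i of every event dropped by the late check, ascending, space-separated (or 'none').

4 5

i=0 t=4 v=2: → [4,6); WM=−∞
i=1 t=5 v=9: → [4,7); WM=5
i=2 t=8 v=5: → [8,10); WM=5
i=3 t=8 v=3: → [8,10); WM=8
i=4 t=6 v=9: DROP (t<8-1); WM=8
i=5 t=1 v=2: DROP (t<8-1); WM=8
i=6 t=8 v=6: → [8,10); WM=8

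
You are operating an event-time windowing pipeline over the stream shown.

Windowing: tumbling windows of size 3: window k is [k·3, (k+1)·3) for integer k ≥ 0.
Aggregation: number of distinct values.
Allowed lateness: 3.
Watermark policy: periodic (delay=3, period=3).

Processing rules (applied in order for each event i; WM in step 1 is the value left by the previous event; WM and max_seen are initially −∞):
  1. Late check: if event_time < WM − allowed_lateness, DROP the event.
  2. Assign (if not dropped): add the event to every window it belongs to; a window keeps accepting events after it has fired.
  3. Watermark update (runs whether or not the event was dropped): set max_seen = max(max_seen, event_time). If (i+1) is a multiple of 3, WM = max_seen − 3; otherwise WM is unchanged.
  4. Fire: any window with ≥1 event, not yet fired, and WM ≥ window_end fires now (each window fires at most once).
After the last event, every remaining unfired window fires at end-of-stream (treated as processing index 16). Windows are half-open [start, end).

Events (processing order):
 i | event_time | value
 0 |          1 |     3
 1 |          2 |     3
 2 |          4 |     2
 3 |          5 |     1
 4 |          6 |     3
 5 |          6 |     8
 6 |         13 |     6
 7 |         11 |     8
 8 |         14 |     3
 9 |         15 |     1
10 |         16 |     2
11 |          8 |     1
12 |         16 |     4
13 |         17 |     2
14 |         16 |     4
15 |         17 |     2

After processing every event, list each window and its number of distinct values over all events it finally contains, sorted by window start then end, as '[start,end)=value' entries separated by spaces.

[0,3)=1 [3,6)=2 [6,9)=3 [9,12)=1 [12,15)=2 [15,18)=3

i=0 t=1 v=3: → [0,3); WM=−∞
i=1 t=2 v=3: → [0,3); WM=−∞
i=2 t=4 v=2: → [3,6); WM=1
i=3 t=5 v=1: → [3,6); WM=1
i=4 t=6 v=3: → [6,9); WM=1
i=5 t=6 v=8: → [6,9); WM=3; [0,3) fires=1
i=6 t=13 v=6: → [12,15); WM=3
i=7 t=11 v=8: → [9,12); WM=3
i=8 t=14 v=3: → [12,15); WM=11; [3,6) fires=2 [6,9) fires=2
i=9 t=15 v=1: → [15,18); WM=11
i=10 t=16 v=2: → [15,18); WM=11
i=11 t=8 v=1: → [6,9); WM=13; [9,12) fires=1
i=12 t=16 v=4: → [15,18); WM=13
i=13 t=17 v=2: → [15,18); WM=13
i=14 t=16 v=4: → [15,18); WM=14
i=15 t=17 v=2: → [15,18); WM=14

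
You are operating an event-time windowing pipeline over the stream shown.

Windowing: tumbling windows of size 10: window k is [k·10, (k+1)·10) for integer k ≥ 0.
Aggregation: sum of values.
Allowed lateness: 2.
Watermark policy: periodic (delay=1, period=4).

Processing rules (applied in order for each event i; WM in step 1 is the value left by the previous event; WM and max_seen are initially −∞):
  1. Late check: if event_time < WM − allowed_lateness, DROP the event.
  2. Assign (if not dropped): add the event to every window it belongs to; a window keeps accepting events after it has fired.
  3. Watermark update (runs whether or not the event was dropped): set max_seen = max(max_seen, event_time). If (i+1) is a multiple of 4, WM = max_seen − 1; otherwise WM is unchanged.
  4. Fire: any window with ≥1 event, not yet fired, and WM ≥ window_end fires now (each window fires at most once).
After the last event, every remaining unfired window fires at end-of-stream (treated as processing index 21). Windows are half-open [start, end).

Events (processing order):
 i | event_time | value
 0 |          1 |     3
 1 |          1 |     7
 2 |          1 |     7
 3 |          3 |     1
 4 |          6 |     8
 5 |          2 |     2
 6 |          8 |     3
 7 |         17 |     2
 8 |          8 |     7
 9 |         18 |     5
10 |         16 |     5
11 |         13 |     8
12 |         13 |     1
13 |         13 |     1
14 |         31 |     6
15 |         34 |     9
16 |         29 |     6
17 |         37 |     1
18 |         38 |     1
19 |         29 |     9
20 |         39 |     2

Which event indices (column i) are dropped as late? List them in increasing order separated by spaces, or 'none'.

i=0 t=1 v=3: → [0,10); WM=−∞
i=1 t=1 v=7: → [0,10); WM=−∞
i=2 t=1 v=7: → [0,10); WM=−∞
i=3 t=3 v=1: → [0,10); WM=2
i=4 t=6 v=8: → [0,10); WM=2
i=5 t=2 v=2: → [0,10); WM=2
i=6 t=8 v=3: → [0,10); WM=2
i=7 t=17 v=2: → [10,20); WM=16; [0,10) fires=31
i=8 t=8 v=7: DROP (t<16-2); WM=16
i=9 t=18 v=5: → [10,20); WM=16
i=10 t=16 v=5: → [10,20); WM=16
i=11 t=13 v=8: DROP (t<16-2); WM=17
i=12 t=13 v=1: DROP (t<17-2); WM=17
i=13 t=13 v=1: DROP (t<17-2); WM=17
i=14 t=31 v=6: → [30,40); WM=17
i=15 t=34 v=9: → [30,40); WM=33; [10,20) fires=12
i=16 t=29 v=6: DROP (t<33-2); WM=33
i=17 t=37 v=1: → [30,40); WM=33
i=18 t=38 v=1: → [30,40); WM=33
i=19 t=29 v=9: DROP (t<33-2); WM=37
i=20 t=39 v=2: → [30,40); WM=37

8 11 12 13 16 19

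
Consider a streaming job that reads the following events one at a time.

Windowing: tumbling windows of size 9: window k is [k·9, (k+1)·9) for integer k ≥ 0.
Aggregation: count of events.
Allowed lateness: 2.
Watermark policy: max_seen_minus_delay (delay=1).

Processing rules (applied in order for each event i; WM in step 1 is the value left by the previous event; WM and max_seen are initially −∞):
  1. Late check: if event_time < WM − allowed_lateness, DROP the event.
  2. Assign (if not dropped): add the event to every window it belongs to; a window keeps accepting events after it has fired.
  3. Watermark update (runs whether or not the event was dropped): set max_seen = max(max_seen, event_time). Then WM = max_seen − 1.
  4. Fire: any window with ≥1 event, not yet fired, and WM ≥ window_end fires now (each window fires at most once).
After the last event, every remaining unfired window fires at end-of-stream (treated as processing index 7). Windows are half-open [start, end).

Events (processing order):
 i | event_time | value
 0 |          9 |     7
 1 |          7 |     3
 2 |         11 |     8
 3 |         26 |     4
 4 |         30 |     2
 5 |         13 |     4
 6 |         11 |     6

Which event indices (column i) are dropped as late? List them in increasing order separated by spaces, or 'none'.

5 6

i=0 t=9 v=7: → [9,18); WM=8
i=1 t=7 v=3: → [0,9); WM=8
i=2 t=11 v=8: → [9,18); WM=10; [0,9) fires=1
i=3 t=26 v=4: → [18,27); WM=25; [9,18) fires=2
i=4 t=30 v=2: → [27,36); WM=29; [18,27) fires=1
i=5 t=13 v=4: DROP (t<29-2); WM=29
i=6 t=11 v=6: DROP (t<29-2); WM=29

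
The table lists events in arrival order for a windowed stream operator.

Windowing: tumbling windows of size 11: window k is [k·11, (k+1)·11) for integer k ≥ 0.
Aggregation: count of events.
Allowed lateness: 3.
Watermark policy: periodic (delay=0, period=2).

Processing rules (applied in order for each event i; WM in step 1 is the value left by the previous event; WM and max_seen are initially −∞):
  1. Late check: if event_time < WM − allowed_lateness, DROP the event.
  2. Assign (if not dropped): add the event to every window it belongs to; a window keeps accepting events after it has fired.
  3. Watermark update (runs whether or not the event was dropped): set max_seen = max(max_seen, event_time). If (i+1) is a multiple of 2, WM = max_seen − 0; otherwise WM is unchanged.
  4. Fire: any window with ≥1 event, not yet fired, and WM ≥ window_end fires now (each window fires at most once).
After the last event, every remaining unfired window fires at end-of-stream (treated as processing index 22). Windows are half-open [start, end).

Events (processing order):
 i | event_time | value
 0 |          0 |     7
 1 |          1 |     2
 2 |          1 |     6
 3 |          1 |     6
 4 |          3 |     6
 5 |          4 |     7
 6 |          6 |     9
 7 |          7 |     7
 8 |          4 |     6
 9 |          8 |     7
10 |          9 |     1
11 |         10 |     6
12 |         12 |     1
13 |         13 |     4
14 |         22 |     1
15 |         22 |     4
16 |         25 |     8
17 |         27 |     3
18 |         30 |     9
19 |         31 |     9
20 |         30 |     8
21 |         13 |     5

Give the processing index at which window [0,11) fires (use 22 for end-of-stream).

i=0 t=0 v=7: → [0,11); WM=−∞
i=1 t=1 v=2: → [0,11); WM=1
i=2 t=1 v=6: → [0,11); WM=1
i=3 t=1 v=6: → [0,11); WM=1
i=4 t=3 v=6: → [0,11); WM=1
i=5 t=4 v=7: → [0,11); WM=4
i=6 t=6 v=9: → [0,11); WM=4
i=7 t=7 v=7: → [0,11); WM=7
i=8 t=4 v=6: → [0,11); WM=7
i=9 t=8 v=7: → [0,11); WM=8
i=10 t=9 v=1: → [0,11); WM=8
i=11 t=10 v=6: → [0,11); WM=10
i=12 t=12 v=1: → [11,22); WM=10
i=13 t=13 v=4: → [11,22); WM=13; [0,11) fires=12
i=14 t=22 v=1: → [22,33); WM=13
i=15 t=22 v=4: → [22,33); WM=22; [11,22) fires=2
i=16 t=25 v=8: → [22,33); WM=22
i=17 t=27 v=3: → [22,33); WM=27
i=18 t=30 v=9: → [22,33); WM=27
i=19 t=31 v=9: → [22,33); WM=31
i=20 t=30 v=8: → [22,33); WM=31
i=21 t=13 v=5: DROP (t<31-3); WM=31

13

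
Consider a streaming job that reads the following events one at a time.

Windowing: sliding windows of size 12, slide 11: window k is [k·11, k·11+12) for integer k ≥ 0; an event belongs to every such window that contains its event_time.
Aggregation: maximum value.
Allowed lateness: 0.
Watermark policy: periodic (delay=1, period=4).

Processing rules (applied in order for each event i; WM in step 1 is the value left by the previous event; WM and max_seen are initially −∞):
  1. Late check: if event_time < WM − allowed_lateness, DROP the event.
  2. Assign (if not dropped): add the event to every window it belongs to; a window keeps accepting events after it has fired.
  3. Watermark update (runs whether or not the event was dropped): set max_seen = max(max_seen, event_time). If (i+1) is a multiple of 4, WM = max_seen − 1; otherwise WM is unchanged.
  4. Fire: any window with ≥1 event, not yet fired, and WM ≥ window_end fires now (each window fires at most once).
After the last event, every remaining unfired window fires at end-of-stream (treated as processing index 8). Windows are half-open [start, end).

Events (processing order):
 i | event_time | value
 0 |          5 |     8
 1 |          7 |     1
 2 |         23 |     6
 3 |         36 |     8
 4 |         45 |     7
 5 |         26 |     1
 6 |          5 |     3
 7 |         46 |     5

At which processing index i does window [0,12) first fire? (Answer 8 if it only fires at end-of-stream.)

3

i=0 t=5 v=8: → [0,12); WM=−∞
i=1 t=7 v=1: → [0,12); WM=−∞
i=2 t=23 v=6: → [22,34); WM=−∞
i=3 t=36 v=8: → [33,45); WM=35; [0,12) fires=8 [22,34) fires=6
i=4 t=45 v=7: → [44,56); WM=35
i=5 t=26 v=1: DROP (t<35-0); WM=35
i=6 t=5 v=3: DROP (t<35-0); WM=35
i=7 t=46 v=5: → [44,56); WM=45; [33,45) fires=8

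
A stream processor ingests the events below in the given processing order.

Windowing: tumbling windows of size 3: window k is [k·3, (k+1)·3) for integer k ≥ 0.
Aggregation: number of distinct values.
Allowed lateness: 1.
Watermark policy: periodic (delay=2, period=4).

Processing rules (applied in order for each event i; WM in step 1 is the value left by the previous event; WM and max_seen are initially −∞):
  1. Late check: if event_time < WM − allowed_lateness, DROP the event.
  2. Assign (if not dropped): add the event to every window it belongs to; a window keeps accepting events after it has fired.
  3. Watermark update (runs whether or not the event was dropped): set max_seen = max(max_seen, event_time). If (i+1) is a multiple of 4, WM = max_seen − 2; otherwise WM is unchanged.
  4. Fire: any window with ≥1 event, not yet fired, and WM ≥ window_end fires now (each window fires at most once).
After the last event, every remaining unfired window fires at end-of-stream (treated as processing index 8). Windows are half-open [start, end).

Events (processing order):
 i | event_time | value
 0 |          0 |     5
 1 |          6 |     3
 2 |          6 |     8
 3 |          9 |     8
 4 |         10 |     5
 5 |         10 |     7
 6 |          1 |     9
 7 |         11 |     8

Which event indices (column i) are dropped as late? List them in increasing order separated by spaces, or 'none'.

i=0 t=0 v=5: → [0,3); WM=−∞
i=1 t=6 v=3: → [6,9); WM=−∞
i=2 t=6 v=8: → [6,9); WM=−∞
i=3 t=9 v=8: → [9,12); WM=7; [0,3) fires=1
i=4 t=10 v=5: → [9,12); WM=7
i=5 t=10 v=7: → [9,12); WM=7
i=6 t=1 v=9: DROP (t<7-1); WM=7
i=7 t=11 v=8: → [9,12); WM=9; [6,9) fires=2

6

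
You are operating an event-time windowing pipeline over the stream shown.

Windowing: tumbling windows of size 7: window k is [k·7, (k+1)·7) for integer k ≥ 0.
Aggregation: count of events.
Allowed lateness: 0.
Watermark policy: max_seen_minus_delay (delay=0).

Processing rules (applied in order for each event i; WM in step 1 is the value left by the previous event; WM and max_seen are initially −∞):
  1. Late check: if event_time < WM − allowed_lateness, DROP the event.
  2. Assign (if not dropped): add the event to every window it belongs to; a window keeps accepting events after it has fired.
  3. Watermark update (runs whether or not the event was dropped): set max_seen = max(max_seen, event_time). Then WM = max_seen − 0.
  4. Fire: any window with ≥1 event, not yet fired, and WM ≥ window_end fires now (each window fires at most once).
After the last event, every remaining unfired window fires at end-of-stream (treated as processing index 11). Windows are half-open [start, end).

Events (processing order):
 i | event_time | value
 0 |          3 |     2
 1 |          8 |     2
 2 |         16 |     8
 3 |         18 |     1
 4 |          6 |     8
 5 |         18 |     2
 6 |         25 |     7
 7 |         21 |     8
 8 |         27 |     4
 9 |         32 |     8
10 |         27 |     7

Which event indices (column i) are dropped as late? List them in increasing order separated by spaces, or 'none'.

i=0 t=3 v=2: → [0,7); WM=3
i=1 t=8 v=2: → [7,14); WM=8; [0,7) fires=1
i=2 t=16 v=8: → [14,21); WM=16; [7,14) fires=1
i=3 t=18 v=1: → [14,21); WM=18
i=4 t=6 v=8: DROP (t<18-0); WM=18
i=5 t=18 v=2: → [14,21); WM=18
i=6 t=25 v=7: → [21,28); WM=25; [14,21) fires=3
i=7 t=21 v=8: DROP (t<25-0); WM=25
i=8 t=27 v=4: → [21,28); WM=27
i=9 t=32 v=8: → [28,35); WM=32; [21,28) fires=2
i=10 t=27 v=7: DROP (t<32-0); WM=32

4 7 10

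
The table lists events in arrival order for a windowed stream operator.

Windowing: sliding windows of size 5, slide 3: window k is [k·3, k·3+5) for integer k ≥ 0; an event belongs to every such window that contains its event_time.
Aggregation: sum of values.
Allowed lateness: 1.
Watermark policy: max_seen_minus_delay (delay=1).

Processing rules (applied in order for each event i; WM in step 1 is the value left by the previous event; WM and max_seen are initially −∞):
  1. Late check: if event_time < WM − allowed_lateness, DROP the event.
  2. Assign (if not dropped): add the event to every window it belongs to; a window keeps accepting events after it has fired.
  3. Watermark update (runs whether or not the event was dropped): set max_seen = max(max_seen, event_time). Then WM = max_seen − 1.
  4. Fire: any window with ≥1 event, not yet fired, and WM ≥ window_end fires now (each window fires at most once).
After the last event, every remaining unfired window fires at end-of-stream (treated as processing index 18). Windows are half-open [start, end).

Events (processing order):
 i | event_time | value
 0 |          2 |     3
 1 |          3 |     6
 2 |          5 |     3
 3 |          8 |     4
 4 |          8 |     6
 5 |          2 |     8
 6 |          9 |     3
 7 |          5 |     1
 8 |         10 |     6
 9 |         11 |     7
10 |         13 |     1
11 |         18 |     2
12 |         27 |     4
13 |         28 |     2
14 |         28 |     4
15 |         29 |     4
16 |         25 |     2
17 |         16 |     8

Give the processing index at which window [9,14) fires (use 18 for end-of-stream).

i=0 t=2 v=3: → [0,5); WM=1
i=1 t=3 v=6: → [3,8),[0,5); WM=2
i=2 t=5 v=3: → [3,8); WM=4
i=3 t=8 v=4: → [6,11); WM=7; [0,5) fires=9
i=4 t=8 v=6: → [6,11); WM=7
i=5 t=2 v=8: DROP (t<7-1); WM=7
i=6 t=9 v=3: → [9,14),[6,11); WM=8; [3,8) fires=9
i=7 t=5 v=1: DROP (t<8-1); WM=8
i=8 t=10 v=6: → [9,14),[6,11); WM=9
i=9 t=11 v=7: → [9,14); WM=10
i=10 t=13 v=1: → [12,17),[9,14); WM=12; [6,11) fires=19
i=11 t=18 v=2: → [18,23),[15,20); WM=17; [9,14) fires=17 [12,17) fires=1
i=12 t=27 v=4: → [27,32),[24,29); WM=26; [15,20) fires=2 [18,23) fires=2
i=13 t=28 v=2: → [27,32),[24,29); WM=27
i=14 t=28 v=4: → [27,32),[24,29); WM=27
i=15 t=29 v=4: → [27,32); WM=28
i=16 t=25 v=2: DROP (t<28-1); WM=28
i=17 t=16 v=8: DROP (t<28-1); WM=28

11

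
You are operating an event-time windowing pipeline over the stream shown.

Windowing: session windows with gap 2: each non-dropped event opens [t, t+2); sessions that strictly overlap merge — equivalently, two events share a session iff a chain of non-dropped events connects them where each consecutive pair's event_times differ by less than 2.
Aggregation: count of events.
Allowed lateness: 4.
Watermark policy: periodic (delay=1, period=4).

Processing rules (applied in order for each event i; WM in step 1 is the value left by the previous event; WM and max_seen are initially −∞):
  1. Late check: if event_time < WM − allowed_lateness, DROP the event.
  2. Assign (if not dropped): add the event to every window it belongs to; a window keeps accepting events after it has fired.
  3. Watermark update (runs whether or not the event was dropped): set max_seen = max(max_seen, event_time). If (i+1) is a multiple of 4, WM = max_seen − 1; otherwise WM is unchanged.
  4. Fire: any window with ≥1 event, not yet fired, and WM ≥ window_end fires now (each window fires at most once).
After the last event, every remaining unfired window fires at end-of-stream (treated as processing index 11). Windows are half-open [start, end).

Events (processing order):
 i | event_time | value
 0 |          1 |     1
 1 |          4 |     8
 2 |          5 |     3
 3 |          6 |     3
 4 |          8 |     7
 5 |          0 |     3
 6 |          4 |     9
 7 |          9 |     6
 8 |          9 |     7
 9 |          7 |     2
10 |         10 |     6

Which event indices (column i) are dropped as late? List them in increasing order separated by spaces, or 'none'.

5

i=0 t=1 v=1: → [1,3); WM=−∞
i=1 t=4 v=8: → [4,6); WM=−∞
i=2 t=5 v=3: → [4,7); WM=−∞
i=3 t=6 v=3: → [4,8); WM=5
i=4 t=8 v=7: → [8,10); WM=5
i=5 t=0 v=3: DROP (t<5-4); WM=5
i=6 t=4 v=9: → [4,8); WM=5
i=7 t=9 v=6: → [8,11); WM=8
i=8 t=9 v=7: → [8,11); WM=8
i=9 t=7 v=2: → [4,11); WM=8
i=10 t=10 v=6: → [4,12); WM=8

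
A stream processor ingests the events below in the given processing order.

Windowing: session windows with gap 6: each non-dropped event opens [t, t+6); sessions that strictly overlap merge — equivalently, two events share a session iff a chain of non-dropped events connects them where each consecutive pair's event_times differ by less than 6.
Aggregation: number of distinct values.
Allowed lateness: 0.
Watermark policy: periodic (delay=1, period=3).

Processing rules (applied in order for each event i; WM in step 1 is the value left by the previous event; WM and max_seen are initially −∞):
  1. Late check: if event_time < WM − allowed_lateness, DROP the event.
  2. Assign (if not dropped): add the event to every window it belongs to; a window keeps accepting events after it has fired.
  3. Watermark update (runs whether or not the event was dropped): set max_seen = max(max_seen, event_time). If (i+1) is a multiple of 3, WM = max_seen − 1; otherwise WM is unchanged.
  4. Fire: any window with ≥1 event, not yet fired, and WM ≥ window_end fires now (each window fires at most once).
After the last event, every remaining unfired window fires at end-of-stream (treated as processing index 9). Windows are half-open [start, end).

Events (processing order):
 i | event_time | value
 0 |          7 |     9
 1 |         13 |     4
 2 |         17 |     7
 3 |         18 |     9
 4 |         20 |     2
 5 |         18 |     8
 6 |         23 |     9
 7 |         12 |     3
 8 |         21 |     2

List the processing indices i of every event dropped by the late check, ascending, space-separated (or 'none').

i=0 t=7 v=9: → [7,13); WM=−∞
i=1 t=13 v=4: → [13,19); WM=−∞
i=2 t=17 v=7: → [13,23); WM=16
i=3 t=18 v=9: → [13,24); WM=16
i=4 t=20 v=2: → [13,26); WM=16
i=5 t=18 v=8: → [13,26); WM=19
i=6 t=23 v=9: → [13,29); WM=19
i=7 t=12 v=3: DROP (t<19-0); WM=19
i=8 t=21 v=2: → [13,29); WM=22

7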